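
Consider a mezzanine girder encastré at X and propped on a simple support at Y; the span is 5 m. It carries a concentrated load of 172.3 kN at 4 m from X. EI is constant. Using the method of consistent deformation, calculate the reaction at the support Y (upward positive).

Remove the prop at Y; the released (primary) structure is a cantilever built in at X.
Downward deflection at the released point Y due to the loads:
  point load 172.3 at a = 4: Pa²(3L − a)/(6EI) = 5054/EI
Flexibility coefficient — unit upward force at Y: δ_{YY} = L³/(3EI) = 41.67/EI.
Compatibility at Y: δ_0 − R_Y·δ_{YY} = 0, so R_Y = 5054/41.67 = 121.3 kN.

R_Y = 121.3 kN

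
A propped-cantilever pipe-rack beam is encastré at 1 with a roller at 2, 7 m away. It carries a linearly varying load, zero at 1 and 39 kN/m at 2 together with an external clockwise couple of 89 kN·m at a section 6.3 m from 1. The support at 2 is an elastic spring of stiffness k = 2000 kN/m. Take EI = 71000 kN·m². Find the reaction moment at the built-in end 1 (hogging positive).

Remove the prop at 2; the released (primary) structure is a cantilever built in at 1.
Free-end deflection of the primary structure under the applied loading (downward +):
  triangular load, peak 39 at the free end: 11w₀L⁴/(120EI) = 8584/EI
  clockwise couple 89 at a = 6.3: M₀a(2L − a)/(2EI) = 2159/EI
  δ_0 = 10742/EI
Tip deflection under a unit load at 2: L³/(3EI) = 114.3/EI.
With EI = 71000 kN·m²: δ_0 = 0.1513 m and δ_{22} = 0.00161 m/kN.
Compatibility — the spring shortens by R_2/k under the reaction it provides: δ_0 − R_2·δ_{22} = R_2/k. With 1/k = 0.0005 m/kN, R_2 = δ_0 / (δ_{22} + 1/k) = 0.1513 / (0.00161 + 0.0005) = 71.69 kN.
Moment equilibrium about 1: M_1 = Σ(load moments about 1) − R_2·L = 726 − 71.69×7 = 224.1 kN·m.

M_1 = 224.1 kN·m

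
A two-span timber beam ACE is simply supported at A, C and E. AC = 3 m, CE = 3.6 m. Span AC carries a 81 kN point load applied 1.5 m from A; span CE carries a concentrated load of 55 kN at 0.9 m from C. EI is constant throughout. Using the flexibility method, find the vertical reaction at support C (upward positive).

R_C = 105.2 kN

Release continuity at C by inserting a hinge; the redundant is the internal moment M_C. The primary structure is two simply-supported spans AC and CE.
Discontinuity in slope at C on the released structure — sum the simple-span end rotations:
  span AC: point load 81 at a = 1.5: Pab(L + a)/(6LEI) = 45.56/EI
  span CE: point load 55 at a = 0.9: Pab(L + b)/(6LEI) = 38.98/EI
  relative rotation θ_0 = (45.56 + 38.98)/EI = 84.54/EI
A unit hogging moment at C produces rotation L₁/(3EI) + L₂/(3EI) = 2.2/EI.
Compatibility: M_C·(L₁+L₂)/(3EI) = θ_0, giving M_C = 38.43 kN·m (hogging).
Span AC, ΣM about A with M_C applied at C: R_C^{AC}·3 = 121.5 + 38.43, so R_C^{AC} = 53.31 kN and R_A = 81 − 53.31 = 27.69 kN.
Span CE, ΣM about E: R_C^{CE}·3.6 = 148.5 + 38.43, so R_C^{CE} = 51.92 kN and R_E = 55 − 51.92 = 3.075 kN.
R_C = 53.31 + 51.92 = 105.2 kN.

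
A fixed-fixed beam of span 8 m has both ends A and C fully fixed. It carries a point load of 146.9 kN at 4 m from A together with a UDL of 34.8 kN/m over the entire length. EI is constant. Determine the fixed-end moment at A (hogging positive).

M_A = 332.5 kN·m

Release both end moments; the primary structure is a simply-supported span AC with redundants M_A and M_C.
Simple-span end rotations at A and C under the given loads:
  at A: point load 146.9 at a = 4: Pab(L + b)/(6LEI) = 587.6/EI
  at C: point load 146.9 at a = 4: Pab(L + a)/(6LEI) = 587.6/EI
  at A: UDL 34.8: wL³/(24EI) = 742.4/EI
  at C: UDL 34.8: wL³/(24EI) = 742.4/EI
  θ_A0 = 1330/EI,  θ_C0 = 1330/EI
Flexibility coefficients: a unit moment at one end gives L/(3EI) there and L/(6EI) at the far end, so f₁₁ = f₂₂ = 2.667/EI and f₁₂ = f₂₁ = 1.333/EI.
Compatibility — zero rotation at each built-in end:
  2.667 M_A + 1.333 M_C = 1330
  1.333 M_A + 2.667 M_C = 1330
Solving the pair gives M_A = 332.5 kN·m and M_C = 332.5 kN·m (hogging).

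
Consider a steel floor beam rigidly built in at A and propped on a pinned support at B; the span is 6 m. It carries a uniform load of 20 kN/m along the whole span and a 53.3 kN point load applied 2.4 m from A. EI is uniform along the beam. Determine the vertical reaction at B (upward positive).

Take the reaction at B as the redundant and release it; the primary structure is a cantilever fixed at A.
Primary-structure tip deflection at B by superposition:
  UDL 20: wL⁴/(8EI) = 3240/EI
  point load 53.3 at a = 2.4: Pa²(3L − a)/(6EI) = 798.2/EI
  δ_0 = 4038/EI
Flexibility coefficient — unit upward force at B: δ_{BB} = L³/(3EI) = 72/EI.
The prop prevents deflection at B: R_B = δ_0/δ_{BB} = 4038/72 = 56.09 kN.

R_B = 56.09 kN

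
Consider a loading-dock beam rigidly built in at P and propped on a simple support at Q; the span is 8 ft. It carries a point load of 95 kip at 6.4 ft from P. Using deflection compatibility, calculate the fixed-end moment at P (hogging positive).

Take the reaction at Q as the redundant and release it; the primary structure is a cantilever fixed at P.
Deflection at Q on the released cantilever, summing each load's contribution:
  point load 95 at a = 6.4: Pa²(3L − a)/(6EI) = 11414/EI
Tip deflection under a unit load at Q: L³/(3EI) = 170.7/EI.
Compatibility at Q: δ_0 − R_Q·δ_{QQ} = 0, so R_Q = 11414/170.7 = 66.88 kip.
Moment equilibrium about P: M_P = Σ(load moments about P) − R_Q·L = 608 − 66.88×8 = 72.96 kip·ft.

M_P = 72.96 kip·ft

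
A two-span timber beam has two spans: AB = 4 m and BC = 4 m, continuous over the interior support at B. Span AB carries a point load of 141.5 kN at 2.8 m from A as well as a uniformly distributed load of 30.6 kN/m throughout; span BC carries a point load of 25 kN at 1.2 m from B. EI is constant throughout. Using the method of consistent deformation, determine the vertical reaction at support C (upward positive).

Release continuity at B by inserting a hinge; the redundant is the internal moment M_B. The primary structure is two simply-supported spans AB and BC.
Discontinuity in slope at B on the released structure — sum the simple-span end rotations:
  span AB: point load 141.5 at a = 2.8: Pab(L + a)/(6LEI) = 134.7/EI
  span AB: UDL 30.6: wL³/(24EI) = 81.6/EI
  span BC: point load 25 at a = 1.2: Pab(L + b)/(6LEI) = 23.8/EI
  relative rotation θ_0 = (216.3 + 23.8)/EI = 240.1/EI
A unit hogging moment at B produces rotation L₁/(3EI) + L₂/(3EI) = 2.667/EI.
Compatibility: M_B·(L₁+L₂)/(3EI) = θ_0, giving M_B = 90.04 kN·m (hogging).
Span BC, ΣM about C: R_B^{BC}·4 = 70 + 90.04, so R_B^{BC} = 40.01 kN and R_C = 25 − 40.01 = -15.01 kN.

R_C = -15.01 kN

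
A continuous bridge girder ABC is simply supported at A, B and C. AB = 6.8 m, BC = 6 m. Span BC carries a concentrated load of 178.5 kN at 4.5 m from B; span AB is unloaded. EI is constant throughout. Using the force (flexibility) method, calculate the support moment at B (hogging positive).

Insert a hinge at B; M_B is the redundant, and each span becomes simply supported.
Rotations at B on the released spans (each span's end-slope, ×1/EI):
  span BC: point load 178.5 at a = 4.5: Pab(L + b)/(6LEI) = 251/EI
  relative rotation θ_0 = (0 + 251)/EI = 251/EI
A unit hogging moment at B produces rotation L₁/(3EI) + L₂/(3EI) = 4.267/EI.
Compatibility: M_B·(L₁+L₂)/(3EI) = θ_0, giving M_B = 58.83 kN·m (hogging).

M_B = 58.83 kN·m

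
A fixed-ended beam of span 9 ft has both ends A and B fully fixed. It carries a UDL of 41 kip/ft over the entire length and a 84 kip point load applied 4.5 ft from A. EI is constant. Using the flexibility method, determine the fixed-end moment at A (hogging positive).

Take the two fixed-end moments M_A, M_B as redundants; the released structure is the simple span AB.
On the primary (simply-supported) span, the end slopes from the loading are:
  at A: UDL 41: wL³/(24EI) = 1245/EI
  at B: UDL 41: wL³/(24EI) = 1245/EI
  at A: point load 84 at a = 4.5: Pab(L + b)/(6LEI) = 425.2/EI
  at B: point load 84 at a = 4.5: Pab(L + a)/(6LEI) = 425.2/EI
  θ_A0 = 1671/EI,  θ_B0 = 1671/EI
Flexibility coefficients: a unit moment at one end gives L/(3EI) there and L/(6EI) at the far end, so f₁₁ = f₂₂ = 3/EI and f₁₂ = f₂₁ = 1.5/EI.
Compatibility — zero rotation at each built-in end:
  3 M_A + 1.5 M_B = 1671
  1.5 M_A + 3 M_B = 1671
Solving the pair gives M_A = 371.2 kip·ft and M_B = 371.2 kip·ft (hogging).

M_A = 371.2 kip·ft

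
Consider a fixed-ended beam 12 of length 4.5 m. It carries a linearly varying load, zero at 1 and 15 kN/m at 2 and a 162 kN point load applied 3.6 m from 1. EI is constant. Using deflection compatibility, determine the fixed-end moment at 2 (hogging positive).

Release both end moments; the primary structure is a simply-supported span 12 with redundants M_1 and M_2.
End rotations of the released simple span under the applied load (×1/EI):
  at 1: triangular load, peak 15: 7w₀L³/(360EI) = 26.58/EI
  at 2: triangular load, peak 15: w₀L³/(45EI) = 30.38/EI
  at 1: point load 162 at a = 3.6: Pab(L + b)/(6LEI) = 105/EI
  at 2: point load 162 at a = 3.6: Pab(L + a)/(6LEI) = 157.5/EI
  θ_10 = 131.6/EI,  θ_20 = 187.8/EI
Flexibility coefficients: a unit moment at one end gives L/(3EI) there and L/(6EI) at the far end, so f₁₁ = f₂₂ = 1.5/EI and f₁₂ = f₂₁ = 0.75/EI.
Compatibility — zero rotation at each built-in end:
  1.5 M_1 + 0.75 M_2 = 131.6
  0.75 M_1 + 1.5 M_2 = 187.8
Solving the pair gives M_1 = 33.45 kN·m and M_2 = 108.5 kN·m (hogging).

M_2 = 108.5 kN·m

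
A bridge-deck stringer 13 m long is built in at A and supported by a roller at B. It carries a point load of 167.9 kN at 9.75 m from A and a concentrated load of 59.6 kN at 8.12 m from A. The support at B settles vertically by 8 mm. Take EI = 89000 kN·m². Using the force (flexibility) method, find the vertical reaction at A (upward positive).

Take the reaction at B as the redundant and release it; the primary structure is a cantilever fixed at A.
Free-end deflection of the primary structure under the applied loading (downward +):
  point load 167.9 at a = 9.75: Pa²(3L − a)/(6EI) = 77810/EI
  point load 59.6 at a = 8.12: Pa²(3L − a)/(6EI) = 20225/EI
  δ_0 = 98035/EI
Flexibility coefficient — unit upward force at B: δ_{BB} = L³/(3EI) = 732.3/EI.
With EI = 89000 kN·m²: δ_0 = 1.1015 m and δ_{BB} = 0.008228 m/kN.
Compatibility — the beam at B must follow the support down by 0.008 m: δ_0 − R_B·δ_{BB} = 0.008, so R_B = (1.1015 − 0.008)/0.008228 = 132.9 kN.
Vertical equilibrium: R_A = ΣP − R_B = 227.5 − 132.9 = 94.61 kN.

R_A = 94.61 kN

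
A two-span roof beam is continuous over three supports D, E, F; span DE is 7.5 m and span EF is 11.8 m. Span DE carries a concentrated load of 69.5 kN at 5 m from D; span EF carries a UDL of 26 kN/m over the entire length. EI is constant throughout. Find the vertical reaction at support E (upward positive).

R_E = 268.3 kN

Release continuity at E by inserting a hinge; the redundant is the internal moment M_E. The primary structure is two simply-supported spans DE and EF.
End slopes at the hinge E, treating each span as simply supported:
  span DE: point load 69.5 at a = 5: Pab(L + a)/(6LEI) = 241.3/EI
  span EF: UDL 26: wL³/(24EI) = 1780/EI
  relative rotation θ_0 = (241.3 + 1780)/EI = 2021/EI
A unit hogging moment at E produces rotation L₁/(3EI) + L₂/(3EI) = 6.433/EI.
Compatibility: M_E·(L₁+L₂)/(3EI) = θ_0, giving M_E = 314.2 kN·m (hogging).
Span DE, ΣM about D with M_E applied at E: R_E^{DE}·7.5 = 347.5 + 314.2, so R_E^{DE} = 88.22 kN and R_D = 69.5 − 88.22 = -18.72 kN.
Span EF, ΣM about F: R_E^{EF}·11.8 = 1810 + 314.2, so R_E^{EF} = 180 kN and R_F = 306.8 − 180 = 126.8 kN.
R_E = 88.22 + 180 = 268.3 kN.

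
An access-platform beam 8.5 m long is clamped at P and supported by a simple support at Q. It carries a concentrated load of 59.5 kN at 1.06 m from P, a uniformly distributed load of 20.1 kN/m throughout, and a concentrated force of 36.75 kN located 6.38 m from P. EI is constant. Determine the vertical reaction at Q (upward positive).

R_Q = 88.69 kN

Take the reaction at Q as the redundant and release it; the primary structure is a cantilever fixed at P.
Deflection at Q on the released cantilever, summing each load's contribution:
  point load 59.5 at a = 1.06: Pa²(3L − a)/(6EI) = 272.3/EI
  UDL 20.1: wL⁴/(8EI) = 13115/EI
  point load 36.75 at a = 6.38: Pa²(3L − a)/(6EI) = 4767/EI
  δ_0 = 18155/EI
Flexibility coefficient — unit upward force at Q: δ_{QQ} = L³/(3EI) = 204.7/EI.
The prop prevents deflection at Q: R_Q = δ_0/δ_{QQ} = 18155/204.7 = 88.69 kN.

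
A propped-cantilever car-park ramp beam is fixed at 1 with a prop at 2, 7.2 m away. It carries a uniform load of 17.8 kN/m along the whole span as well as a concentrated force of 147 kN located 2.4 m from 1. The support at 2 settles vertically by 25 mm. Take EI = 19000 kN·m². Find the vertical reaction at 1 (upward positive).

Remove the prop at 2; the released (primary) structure is a cantilever built in at 1.
Free-end deflection of the primary structure under the applied loading (downward +):
  UDL 17.8: wL⁴/(8EI) = 5979/EI
  point load 147 at a = 2.4: Pa²(3L − a)/(6EI) = 2710/EI
  δ_0 = 8689/EI
Tip deflection under a unit load at 2: L³/(3EI) = 124.4/EI.
With EI = 19000 kN·m²: δ_0 = 0.45731 m and δ_{22} = 0.006548 m/kN.
Compatibility — the beam at 2 must follow the support down by 0.025 m: δ_0 − R_2·δ_{22} = 0.025, so R_2 = (0.45731 − 0.025)/0.006548 = 66.02 kN.
Vertical equilibrium: R_1 = ΣP − R_2 = 275.2 − 66.02 = 209.1 kN.

R_1 = 209.1 kN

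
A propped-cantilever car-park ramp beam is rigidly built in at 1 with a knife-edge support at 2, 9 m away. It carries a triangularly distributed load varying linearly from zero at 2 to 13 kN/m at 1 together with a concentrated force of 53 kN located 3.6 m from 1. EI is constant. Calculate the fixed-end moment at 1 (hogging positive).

M_1 = 161.8 kN·m

Take the reaction at 2 as the redundant and release it; the primary structure is a cantilever fixed at 1.
Downward deflection at the released point 2 due to the loads:
  triangular load, peak 13 at the fixed end: w₀L⁴/(30EI) = 2843/EI
  point load 53 at a = 3.6: Pa²(3L − a)/(6EI) = 2679/EI
  δ_0 = 5522/EI
Flexibility coefficient — unit upward force at 2: δ_{22} = L³/(3EI) = 243/EI.
The prop prevents deflection at 2: R_2 = δ_0/δ_{22} = 5522/243 = 22.72 kN.
Moment equilibrium about 1: M_1 = Σ(load moments about 1) − R_2·L = 366.3 − 22.72×9 = 161.8 kN·m.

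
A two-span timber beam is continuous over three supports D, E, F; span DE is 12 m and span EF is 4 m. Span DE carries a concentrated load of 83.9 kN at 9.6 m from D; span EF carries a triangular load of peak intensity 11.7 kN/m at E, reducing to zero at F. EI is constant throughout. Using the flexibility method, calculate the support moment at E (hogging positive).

M_E = 111.9 kN·m

Release continuity at E by inserting a hinge; the redundant is the internal moment M_E. The primary structure is two simply-supported spans DE and EF.
End slopes at the hinge E, treating each span as simply supported:
  span DE: point load 83.9 at a = 9.6: Pab(L + a)/(6LEI) = 579.9/EI
  span EF: triangular load, peak 11.7: w₀L³/(45EI) = 16.64/EI
  relative rotation θ_0 = (579.9 + 16.64)/EI = 596.6/EI
A unit hogging moment at E produces rotation L₁/(3EI) + L₂/(3EI) = 5.333/EI.
Slope continuity at E: θ_0 = M_E·5.333/EI, so M_E = 596.6/5.333 = 111.9 kN·m (hogging).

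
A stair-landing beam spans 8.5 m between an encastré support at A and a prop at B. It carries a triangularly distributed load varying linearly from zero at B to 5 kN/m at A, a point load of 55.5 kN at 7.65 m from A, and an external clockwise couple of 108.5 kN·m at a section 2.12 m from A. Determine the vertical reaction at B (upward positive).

Take the reaction at B as the redundant and release it; the primary structure is a cantilever fixed at A.
Downward deflection at the released point B due to the loads:
  triangular load, peak 5 at the fixed end: w₀L⁴/(30EI) = 870/EI
  point load 55.5 at a = 7.65: Pa²(3L − a)/(6EI) = 9663/EI
  clockwise couple 108.5 at a = 2.12: M₀a(2L − a)/(2EI) = 1711/EI
  δ_0 = 12244/EI
Tip deflection under a unit load at B: L³/(3EI) = 204.7/EI.
Compatibility at B: δ_0 − R_B·δ_{BB} = 0, so R_B = 12244/204.7 = 59.81 kN.

R_B = 59.81 kN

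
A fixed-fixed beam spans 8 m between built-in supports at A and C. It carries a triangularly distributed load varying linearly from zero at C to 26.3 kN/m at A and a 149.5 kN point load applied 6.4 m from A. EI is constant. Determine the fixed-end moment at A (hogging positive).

M_A = 122.4 kN·m

Take the two fixed-end moments M_A, M_C as redundants; the released structure is the simple span AC.
On the primary (simply-supported) span, the end slopes from the loading are:
  at A: triangular load, peak 26.3: w₀L³/(45EI) = 299.2/EI
  at C: triangular load, peak 26.3: 7w₀L³/(360EI) = 261.8/EI
  at A: point load 149.5 at a = 6.4: Pab(L + b)/(6LEI) = 306.2/EI
  at C: point load 149.5 at a = 6.4: Pab(L + a)/(6LEI) = 459.3/EI
  θ_A0 = 605.4/EI,  θ_C0 = 721.1/EI
Flexibility coefficients: a unit moment at one end gives L/(3EI) there and L/(6EI) at the far end, so f₁₁ = f₂₂ = 2.667/EI and f₁₂ = f₂₁ = 1.333/EI.
Compatibility — zero rotation at each built-in end:
  2.667 M_A + 1.333 M_C = 605.4
  1.333 M_A + 2.667 M_C = 721.1
Solving the pair gives M_A = 122.4 kN·m and M_C = 209.2 kN·m (hogging).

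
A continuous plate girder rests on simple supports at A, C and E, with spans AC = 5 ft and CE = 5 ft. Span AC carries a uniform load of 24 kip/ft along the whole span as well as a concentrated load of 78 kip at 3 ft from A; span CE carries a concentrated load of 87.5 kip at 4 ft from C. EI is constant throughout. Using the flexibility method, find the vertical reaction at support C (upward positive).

Release continuity at C by inserting a hinge; the redundant is the internal moment M_C. The primary structure is two simply-supported spans AC and CE.
Rotations at C on the released spans (each span's end-slope, ×1/EI):
  span AC: UDL 24: wL³/(24EI) = 125/EI
  span AC: point load 78 at a = 3: Pab(L + a)/(6LEI) = 124.8/EI
  span CE: point load 87.5 at a = 4: Pab(L + b)/(6LEI) = 70/EI
  relative rotation θ_0 = (249.8 + 70)/EI = 319.8/EI
A unit hogging moment at C produces rotation L₁/(3EI) + L₂/(3EI) = 3.333/EI.
Slope continuity at C: θ_0 = M_C·3.333/EI, so M_C = 319.8/3.333 = 95.94 kip·ft (hogging).
Span AC, ΣM about A with M_C applied at C: R_C^{AC}·5 = 534 + 95.94, so R_C^{AC} = 126 kip and R_A = 198 − 126 = 72.01 kip.
Span CE, ΣM about E: R_C^{CE}·5 = 87.5 + 95.94, so R_C^{CE} = 36.69 kip and R_E = 87.5 − 36.69 = 50.81 kip.
R_C = 126 + 36.69 = 162.7 kip.

R_C = 162.7 kip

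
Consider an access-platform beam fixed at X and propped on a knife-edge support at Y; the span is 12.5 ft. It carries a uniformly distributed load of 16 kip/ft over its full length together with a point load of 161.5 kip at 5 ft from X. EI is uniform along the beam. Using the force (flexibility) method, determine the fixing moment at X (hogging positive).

Remove the prop at Y; the released (primary) structure is a cantilever built in at X.
Deflection at Y on the released cantilever, summing each load's contribution:
  UDL 16: wL⁴/(8EI) = 48828/EI
  point load 161.5 at a = 5: Pa²(3L − a)/(6EI) = 21870/EI
  δ_0 = 70698/EI
Tip deflection under a unit load at Y: L³/(3EI) = 651/EI.
The prop prevents deflection at Y: R_Y = δ_0/δ_{YY} = 70698/651 = 108.6 kip.
Moment equilibrium about X: M_X = Σ(load moments about X) − R_Y·L = 2058 − 108.6×12.5 = 700.1 kip·ft.

M_X = 700.1 kip·ft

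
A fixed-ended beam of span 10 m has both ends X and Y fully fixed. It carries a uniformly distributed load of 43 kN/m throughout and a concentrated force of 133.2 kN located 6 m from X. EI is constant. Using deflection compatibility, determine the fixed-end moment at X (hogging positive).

M_X = 486.2 kN·m

Take the two fixed-end moments M_X, M_Y as redundants; the released structure is the simple span XY.
Simple-span end rotations at X and Y under the given loads:
  at X: UDL 43: wL³/(24EI) = 1792/EI
  at Y: UDL 43: wL³/(24EI) = 1792/EI
  at X: point load 133.2 at a = 6: Pab(L + b)/(6LEI) = 745.9/EI
  at Y: point load 133.2 at a = 6: Pab(L + a)/(6LEI) = 852.5/EI
  θ_X0 = 2538/EI,  θ_Y0 = 2644/EI
Flexibility coefficients: a unit moment at one end gives L/(3EI) there and L/(6EI) at the far end, so f₁₁ = f₂₂ = 3.333/EI and f₁₂ = f₂₁ = 1.667/EI.
Compatibility — zero rotation at each built-in end:
  3.333 M_X + 1.667 M_Y = 2538
  1.667 M_X + 3.333 M_Y = 2644
Solving the pair gives M_X = 486.2 kN·m and M_Y = 550.1 kN·m (hogging).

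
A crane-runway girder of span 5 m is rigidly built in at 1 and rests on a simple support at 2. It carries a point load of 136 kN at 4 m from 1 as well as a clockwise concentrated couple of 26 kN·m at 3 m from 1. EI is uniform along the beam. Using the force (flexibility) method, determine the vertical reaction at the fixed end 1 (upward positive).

Take the reaction at 2 as the redundant and release it; the primary structure is a cantilever fixed at 1.
Downward deflection at the released point 2 due to the loads:
  point load 136 at a = 4: Pa²(3L − a)/(6EI) = 3989/EI
  clockwise couple 26 at a = 3: M₀a(2L − a)/(2EI) = 273/EI
  δ_0 = 4262/EI
Flexibility coefficient — unit upward force at 2: δ_{22} = L³/(3EI) = 41.67/EI.
The prop prevents deflection at 2: R_2 = δ_0/δ_{22} = 4262/41.67 = 102.3 kN.
Vertical equilibrium: R_1 = ΣP − R_2 = 136 − 102.3 = 33.7 kN.

R_1 = 33.7 kN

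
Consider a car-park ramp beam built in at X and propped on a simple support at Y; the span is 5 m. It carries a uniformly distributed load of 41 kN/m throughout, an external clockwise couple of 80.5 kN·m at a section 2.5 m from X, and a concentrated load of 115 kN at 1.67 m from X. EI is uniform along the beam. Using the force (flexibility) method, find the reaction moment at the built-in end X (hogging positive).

Choose R_Y as the redundant. The primary structure is the cantilever fixed at X.
Downward deflection at the released point Y due to the loads:
  UDL 41: wL⁴/(8EI) = 3203/EI
  clockwise couple 80.5 at a = 2.5: M₀a(2L − a)/(2EI) = 754.7/EI
  point load 115 at a = 1.67: Pa²(3L − a)/(6EI) = 712.5/EI
  δ_0 = 4670/EI
Tip deflection under a unit load at Y: L³/(3EI) = 41.67/EI.
The prop prevents deflection at Y: R_Y = δ_0/δ_{YY} = 4670/41.67 = 112.1 kN.
Moment equilibrium about X: M_X = Σ(load moments about X) − R_Y·L = 785 − 112.1×5 = 224.6 kN·m.

M_X = 224.6 kN·m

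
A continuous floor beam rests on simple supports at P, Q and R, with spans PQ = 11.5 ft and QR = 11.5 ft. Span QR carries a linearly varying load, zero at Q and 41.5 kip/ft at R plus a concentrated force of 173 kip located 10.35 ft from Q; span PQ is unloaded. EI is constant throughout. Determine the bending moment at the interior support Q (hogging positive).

M_Q = 209.3 kip·ft

Take M_Q as the redundant. Released structure: two simple spans PQ and QR with a hinge at Q.
Rotations at Q on the released spans (each span's end-slope, ×1/EI):
  span QR: triangular load, peak 41.5: 7w₀L³/(360EI) = 1227/EI
  span QR: point load 173 at a = 10.35: Pab(L + b)/(6LEI) = 377.5/EI
  relative rotation θ_0 = (0 + 1605)/EI = 1605/EI
A unit hogging moment at Q produces rotation L₁/(3EI) + L₂/(3EI) = 7.667/EI.
Slope continuity at Q: θ_0 = M_Q·7.667/EI, so M_Q = 1605/7.667 = 209.3 kip·ft (hogging).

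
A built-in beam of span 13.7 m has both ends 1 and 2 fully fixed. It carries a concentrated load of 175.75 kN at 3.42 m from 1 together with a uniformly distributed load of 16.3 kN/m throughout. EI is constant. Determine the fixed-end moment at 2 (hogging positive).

M_2 = 367.5 kN·m

Release both end moments; the primary structure is a simply-supported span 12 with redundants M_1 and M_2.
On the primary (simply-supported) span, the end slopes from the loading are:
  at 1: point load 175.75 at a = 3.42: Pab(L + b)/(6LEI) = 1803/EI
  at 2: point load 175.75 at a = 3.42: Pab(L + a)/(6LEI) = 1287/EI
  at 1: UDL 16.3: wL³/(24EI) = 1746/EI
  at 2: UDL 16.3: wL³/(24EI) = 1746/EI
  θ_10 = 3549/EI,  θ_20 = 3033/EI
Flexibility coefficients: a unit moment at one end gives L/(3EI) there and L/(6EI) at the far end, so f₁₁ = f₂₂ = 4.567/EI and f₁₂ = f₂₁ = 2.283/EI.
Compatibility — zero rotation at each built-in end:
  4.567 M_1 + 2.283 M_2 = 3549
  2.283 M_1 + 4.567 M_2 = 3033
Solving the pair gives M_1 = 593.4 kN·m and M_2 = 367.5 kN·m (hogging).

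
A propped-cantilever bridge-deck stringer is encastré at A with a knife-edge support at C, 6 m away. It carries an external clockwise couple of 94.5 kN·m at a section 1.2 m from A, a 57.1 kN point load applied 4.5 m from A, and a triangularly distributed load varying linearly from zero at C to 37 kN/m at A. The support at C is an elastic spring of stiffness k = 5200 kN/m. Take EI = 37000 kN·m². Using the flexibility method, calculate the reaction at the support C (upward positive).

Remove the prop at C; the released (primary) structure is a cantilever built in at A.
Deflection at C on the released cantilever, summing each load's contribution:
  clockwise couple 94.5 at a = 1.2: M₀a(2L − a)/(2EI) = 612.4/EI
  point load 57.1 at a = 4.5: Pa²(3L − a)/(6EI) = 2602/EI
  triangular load, peak 37 at the fixed end: w₀L⁴/(30EI) = 1598/EI
  δ_0 = 4812/EI
Tip deflection under a unit load at C: L³/(3EI) = 72/EI.
With EI = 37000 kN·m²: δ_0 = 0.13006 m and δ_{CC} = 0.001946 m/kN.
Compatibility — the spring shortens by R_C/k under the reaction it provides: δ_0 − R_C·δ_{CC} = R_C/k. With 1/k = 0.000192 m/kN, R_C = δ_0 / (δ_{CC} + 1/k) = 0.13006 / (0.001946 + 0.000192) = 60.83 kN.

R_C = 60.83 kN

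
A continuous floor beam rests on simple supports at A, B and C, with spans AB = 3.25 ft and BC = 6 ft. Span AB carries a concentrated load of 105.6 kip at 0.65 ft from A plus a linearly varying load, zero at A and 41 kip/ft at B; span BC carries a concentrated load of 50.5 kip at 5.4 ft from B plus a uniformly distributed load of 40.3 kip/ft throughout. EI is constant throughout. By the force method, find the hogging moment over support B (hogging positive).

M_B = 149.1 kip·ft

Release continuity at B by inserting a hinge; the redundant is the internal moment M_B. The primary structure is two simply-supported spans AB and BC.
End slopes at the hinge B, treating each span as simply supported:
  span AB: point load 105.6 at a = 0.65: Pab(L + a)/(6LEI) = 35.69/EI
  span AB: triangular load, peak 41: w₀L³/(45EI) = 31.28/EI
  span BC: point load 50.5 at a = 5.4: Pab(L + b)/(6LEI) = 30/EI
  span BC: UDL 40.3: wL³/(24EI) = 362.7/EI
  relative rotation θ_0 = (66.97 + 392.7)/EI = 459.7/EI
A unit hogging moment at B produces rotation L₁/(3EI) + L₂/(3EI) = 3.083/EI.
Slope continuity at B: θ_0 = M_B·3.083/EI, so M_B = 459.7/3.083 = 149.1 kip·ft (hogging).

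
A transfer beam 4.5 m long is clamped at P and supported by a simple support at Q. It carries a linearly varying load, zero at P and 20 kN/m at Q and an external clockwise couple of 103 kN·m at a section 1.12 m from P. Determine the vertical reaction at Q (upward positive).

Remove the prop at Q; the released (primary) structure is a cantilever built in at P.
Downward deflection at the released point Q due to the loads:
  triangular load, peak 20 at the free end: 11w₀L⁴/(120EI) = 751.8/EI
  clockwise couple 103 at a = 1.12: M₀a(2L − a)/(2EI) = 454.5/EI
  δ_0 = 1206/EI
Flexibility coefficient — unit upward force at Q: δ_{QQ} = L³/(3EI) = 30.38/EI.
Compatibility at Q: δ_0 − R_Q·δ_{QQ} = 0, so R_Q = 1206/30.38 = 39.71 kN.

R_Q = 39.71 kN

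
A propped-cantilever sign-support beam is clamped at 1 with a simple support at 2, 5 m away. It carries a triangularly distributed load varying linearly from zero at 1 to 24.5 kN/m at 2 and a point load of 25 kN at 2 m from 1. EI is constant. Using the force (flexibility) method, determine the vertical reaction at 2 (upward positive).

Release the roller at 2. Primary structure: cantilever fixed at 1.
Deflection at 2 on the released cantilever, summing each load's contribution:
  triangular load, peak 24.5 at the free end: 11w₀L⁴/(120EI) = 1404/EI
  point load 25 at a = 2: Pa²(3L − a)/(6EI) = 216.7/EI
  δ_0 = 1620/EI
Flexibility coefficient — unit upward force at 2: δ_{22} = L³/(3EI) = 41.67/EI.
Compatibility at 2: δ_0 − R_2·δ_{22} = 0, so R_2 = 1620/41.67 = 38.89 kN.

R_2 = 38.89 kN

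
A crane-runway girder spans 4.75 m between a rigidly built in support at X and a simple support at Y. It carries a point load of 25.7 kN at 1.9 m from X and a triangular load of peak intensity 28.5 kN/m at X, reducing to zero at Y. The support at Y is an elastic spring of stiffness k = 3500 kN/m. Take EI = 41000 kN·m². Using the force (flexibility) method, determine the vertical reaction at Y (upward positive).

R_Y = 14.22 kN

Remove the prop at Y; the released (primary) structure is a cantilever built in at X.
Downward deflection at the released point Y due to the loads:
  point load 25.7 at a = 1.9: Pa²(3L − a)/(6EI) = 191/EI
  triangular load, peak 28.5 at the fixed end: w₀L⁴/(30EI) = 483.6/EI
  δ_0 = 674.6/EI
Flexibility coefficient — unit upward force at Y: δ_{YY} = L³/(3EI) = 35.72/EI.
With EI = 41000 kN·m²: δ_0 = 0.016453 m and δ_{YY} = 0.000871 m/kN.
Compatibility — the spring shortens by R_Y/k under the reaction it provides: δ_0 − R_Y·δ_{YY} = R_Y/k. With 1/k = 0.000286 m/kN, R_Y = δ_0 / (δ_{YY} + 1/k) = 0.016453 / (0.000871 + 0.000286) = 14.22 kN.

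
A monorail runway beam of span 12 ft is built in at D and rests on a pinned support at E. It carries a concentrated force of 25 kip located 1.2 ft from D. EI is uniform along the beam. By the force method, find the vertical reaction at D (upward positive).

R_D = 24.64 kip

Remove the prop at E; the released (primary) structure is a cantilever built in at D.
Downward deflection at the released point E due to the loads:
  point load 25 at a = 1.2: Pa²(3L − a)/(6EI) = 208.8/EI
Flexibility coefficient — unit upward force at E: δ_{EE} = L³/(3EI) = 576/EI.
The prop prevents deflection at E: R_E = δ_0/δ_{EE} = 208.8/576 = 0.3625 kip.
Vertical equilibrium: R_D = ΣP − R_E = 25 − 0.3625 = 24.64 kip.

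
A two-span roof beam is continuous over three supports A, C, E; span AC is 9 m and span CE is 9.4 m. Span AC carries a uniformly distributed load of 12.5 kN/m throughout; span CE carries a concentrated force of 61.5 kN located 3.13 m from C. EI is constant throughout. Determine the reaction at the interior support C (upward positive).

R_C = 122.6 kN

Insert a hinge at C; M_C is the redundant, and each span becomes simply supported.
Discontinuity in slope at C on the released structure — sum the simple-span end rotations:
  span AC: UDL 12.5: wL³/(24EI) = 379.7/EI
  span CE: point load 61.5 at a = 3.13: Pab(L + b)/(6LEI) = 335.3/EI
  relative rotation θ_0 = (379.7 + 335.3)/EI = 715/EI
A unit hogging moment at C produces rotation L₁/(3EI) + L₂/(3EI) = 6.133/EI.
Slope continuity at C: θ_0 = M_C·6.133/EI, so M_C = 715/6.133 = 116.6 kN·m (hogging).
Span AC, ΣM about A with M_C applied at C: R_C^{AC}·9 = 506.2 + 116.6, so R_C^{AC} = 69.2 kN and R_A = 112.5 − 69.2 = 43.3 kN.
Span CE, ΣM about E: R_C^{CE}·9.4 = 385.6 + 116.6, so R_C^{CE} = 53.42 kN and R_E = 61.5 − 53.42 = 8.076 kN.
R_C = 69.2 + 53.42 = 122.6 kN.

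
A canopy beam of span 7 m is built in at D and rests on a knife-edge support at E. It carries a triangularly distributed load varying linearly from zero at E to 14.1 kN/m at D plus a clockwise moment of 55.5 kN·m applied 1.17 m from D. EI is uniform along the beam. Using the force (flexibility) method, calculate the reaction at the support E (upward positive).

Release the roller at E. Primary structure: cantilever fixed at D.
Free-end deflection of the primary structure under the applied loading (downward +):
  triangular load, peak 14.1 at the fixed end: w₀L⁴/(30EI) = 1128/EI
  clockwise couple 55.5 at a = 1.17: M₀a(2L − a)/(2EI) = 416.6/EI
  δ_0 = 1545/EI
Tip deflection under a unit load at E: L³/(3EI) = 114.3/EI.
Compatibility at E: δ_0 − R_E·δ_{EE} = 0, so R_E = 1545/114.3 = 13.51 kN.

R_E = 13.51 kN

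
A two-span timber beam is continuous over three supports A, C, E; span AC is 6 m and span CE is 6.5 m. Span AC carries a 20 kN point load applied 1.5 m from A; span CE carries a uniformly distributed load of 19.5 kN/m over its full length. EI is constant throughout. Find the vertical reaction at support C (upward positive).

Release continuity at C by inserting a hinge; the redundant is the internal moment M_C. The primary structure is two simply-supported spans AC and CE.
Discontinuity in slope at C on the released structure — sum the simple-span end rotations:
  span AC: point load 20 at a = 1.5: Pab(L + a)/(6LEI) = 28.12/EI
  span CE: UDL 19.5: wL³/(24EI) = 223.1/EI
  relative rotation θ_0 = (28.12 + 223.1)/EI = 251.3/EI
A unit hogging moment at C produces rotation L₁/(3EI) + L₂/(3EI) = 4.167/EI.
Compatibility: M_C·(L₁+L₂)/(3EI) = θ_0, giving M_C = 60.3 kN·m (hogging).
Span AC, ΣM about A with M_C applied at C: R_C^{AC}·6 = 30 + 60.3, so R_C^{AC} = 15.05 kN and R_A = 20 − 15.05 = 4.95 kN.
Span CE, ΣM about E: R_C^{CE}·6.5 = 411.9 + 60.3, so R_C^{CE} = 72.65 kN and R_E = 126.8 − 72.65 = 54.1 kN.
R_C = 15.05 + 72.65 = 87.7 kN.

R_C = 87.7 kN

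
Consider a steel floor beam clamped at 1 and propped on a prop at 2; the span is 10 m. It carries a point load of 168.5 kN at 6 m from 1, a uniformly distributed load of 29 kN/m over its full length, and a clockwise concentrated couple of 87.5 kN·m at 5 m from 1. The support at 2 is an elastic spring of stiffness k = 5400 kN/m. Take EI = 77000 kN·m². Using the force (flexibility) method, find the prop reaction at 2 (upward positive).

R_2 = 183.5 kN

Choose R_2 as the redundant. The primary structure is the cantilever fixed at 1.
Deflection at 2 on the released cantilever, summing each load's contribution:
  point load 168.5 at a = 6: Pa²(3L − a)/(6EI) = 24264/EI
  UDL 29: wL⁴/(8EI) = 36250/EI
  clockwise couple 87.5 at a = 5: M₀a(2L − a)/(2EI) = 3281/EI
  δ_0 = 63795/EI
Flexibility coefficient — unit upward force at 2: δ_{22} = L³/(3EI) = 333.3/EI.
With EI = 77000 kN·m²: δ_0 = 0.82851 m and δ_{22} = 0.004329 m/kN.
Compatibility — the spring shortens by R_2/k under the reaction it provides: δ_0 − R_2·δ_{22} = R_2/k. With 1/k = 0.000185 m/kN, R_2 = δ_0 / (δ_{22} + 1/k) = 0.82851 / (0.004329 + 0.000185) = 183.5 kN.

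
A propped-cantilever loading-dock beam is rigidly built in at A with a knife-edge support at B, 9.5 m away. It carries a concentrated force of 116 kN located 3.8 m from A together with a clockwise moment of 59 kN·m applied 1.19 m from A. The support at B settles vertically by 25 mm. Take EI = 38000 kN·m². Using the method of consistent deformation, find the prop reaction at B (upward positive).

Take the reaction at B as the redundant and release it; the primary structure is a cantilever fixed at A.
Downward deflection at the released point B due to the loads:
  point load 116 at a = 3.8: Pa²(3L − a)/(6EI) = 6896/EI
  clockwise couple 59 at a = 1.19: M₀a(2L − a)/(2EI) = 625.2/EI
  δ_0 = 7521/EI
Tip deflection under a unit load at B: L³/(3EI) = 285.8/EI.
With EI = 38000 kN·m²: δ_0 = 0.19792 m and δ_{BB} = 0.007521 m/kN.
Compatibility — the beam at B must follow the support down by 0.025 m: δ_0 − R_B·δ_{BB} = 0.025, so R_B = (0.19792 − 0.025)/0.007521 = 22.99 kN.

R_B = 22.99 kN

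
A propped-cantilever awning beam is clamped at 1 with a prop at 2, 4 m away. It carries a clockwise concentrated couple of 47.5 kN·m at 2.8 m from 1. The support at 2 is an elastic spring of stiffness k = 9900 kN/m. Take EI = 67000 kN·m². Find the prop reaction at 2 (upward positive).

R_2 = 12.31 kN

Take the reaction at 2 as the redundant and release it; the primary structure is a cantilever fixed at 1.
Downward deflection at the released point 2 due to the loads:
  clockwise couple 47.5 at a = 2.8: M₀a(2L − a)/(2EI) = 345.8/EI
Flexibility coefficient — unit upward force at 2: δ_{22} = L³/(3EI) = 21.33/EI.
With EI = 67000 kN·m²: δ_0 = 0.005161 m and δ_{22} = 0.000318 m/kN.
Compatibility — the spring shortens by R_2/k under the reaction it provides: δ_0 − R_2·δ_{22} = R_2/k. With 1/k = 0.000101 m/kN, R_2 = δ_0 / (δ_{22} + 1/k) = 0.005161 / (0.000318 + 0.000101) = 12.31 kN.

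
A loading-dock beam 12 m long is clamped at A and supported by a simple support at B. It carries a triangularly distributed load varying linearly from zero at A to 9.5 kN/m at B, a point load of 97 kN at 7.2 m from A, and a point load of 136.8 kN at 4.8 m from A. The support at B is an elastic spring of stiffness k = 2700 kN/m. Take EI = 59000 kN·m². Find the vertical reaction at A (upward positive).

R_A = 192.8 kN

Take the reaction at B as the redundant and release it; the primary structure is a cantilever fixed at A.
Downward deflection at the released point B due to the loads:
  triangular load, peak 9.5 at the free end: 11w₀L⁴/(120EI) = 18058/EI
  point load 97 at a = 7.2: Pa²(3L − a)/(6EI) = 24137/EI
  point load 136.8 at a = 4.8: Pa²(3L − a)/(6EI) = 16390/EI
  δ_0 = 58584/EI
Tip deflection under a unit load at B: L³/(3EI) = 576/EI.
With EI = 59000 kN·m²: δ_0 = 0.99295 m and δ_{BB} = 0.009763 m/kN.
Compatibility — the spring shortens by R_B/k under the reaction it provides: δ_0 − R_B·δ_{BB} = R_B/k. With 1/k = 0.00037 m/kN, R_B = δ_0 / (δ_{BB} + 1/k) = 0.99295 / (0.009763 + 0.00037) = 97.99 kN.
Vertical equilibrium: R_A = ΣP − R_B = 290.8 − 97.99 = 192.8 kN.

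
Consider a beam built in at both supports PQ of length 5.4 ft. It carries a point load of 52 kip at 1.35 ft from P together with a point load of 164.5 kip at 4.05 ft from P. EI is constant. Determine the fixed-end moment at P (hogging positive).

Take the two fixed-end moments M_P, M_Q as redundants; the released structure is the simple span PQ.
On the primary (simply-supported) span, the end slopes from the loading are:
  at P: point load 52 at a = 1.35: Pab(L + b)/(6LEI) = 82.92/EI
  at Q: point load 52 at a = 1.35: Pab(L + a)/(6LEI) = 59.23/EI
  at P: point load 164.5 at a = 4.05: Pab(L + b)/(6LEI) = 187.4/EI
  at Q: point load 164.5 at a = 4.05: Pab(L + a)/(6LEI) = 262.3/EI
  θ_P0 = 270.3/EI,  θ_Q0 = 321.6/EI
Flexibility coefficients: a unit moment at one end gives L/(3EI) there and L/(6EI) at the far end, so f₁₁ = f₂₂ = 1.8/EI and f₁₂ = f₂₁ = 0.9/EI.
Compatibility — zero rotation at each built-in end:
  1.8 M_P + 0.9 M_Q = 270.3
  0.9 M_P + 1.8 M_Q = 321.6
Solving the pair gives M_P = 81.13 kip·ft and M_Q = 138.1 kip·ft (hogging).

M_P = 81.13 kip·ft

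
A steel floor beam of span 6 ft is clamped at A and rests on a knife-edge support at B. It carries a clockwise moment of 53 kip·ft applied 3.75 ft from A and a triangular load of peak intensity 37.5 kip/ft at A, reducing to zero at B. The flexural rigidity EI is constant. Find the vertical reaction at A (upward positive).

Release the roller at B. Primary structure: cantilever fixed at A.
Primary-structure tip deflection at B by superposition:
  clockwise couple 53 at a = 3.75: M₀a(2L − a)/(2EI) = 819.8/EI
  triangular load, peak 37.5 at the fixed end: w₀L⁴/(30EI) = 1620/EI
  δ_0 = 2440/EI
Flexibility coefficient — unit upward force at B: δ_{BB} = L³/(3EI) = 72/EI.
The prop prevents deflection at B: R_B = δ_0/δ_{BB} = 2440/72 = 33.89 kip.
Vertical equilibrium: R_A = ΣP − R_B = 112.5 − 33.89 = 78.61 kip.

R_A = 78.61 kip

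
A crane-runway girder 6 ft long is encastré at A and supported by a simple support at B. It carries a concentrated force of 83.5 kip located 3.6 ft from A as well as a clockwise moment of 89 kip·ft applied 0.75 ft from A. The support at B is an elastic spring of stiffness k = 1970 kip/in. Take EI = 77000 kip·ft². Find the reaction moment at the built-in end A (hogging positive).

M_A = 152.6 kip·ft

Choose R_B as the redundant. The primary structure is the cantilever fixed at A.
Deflection at B on the released cantilever, summing each load's contribution:
  point load 83.5 at a = 3.6: Pa²(3L − a)/(6EI) = 2597/EI
  clockwise couple 89 at a = 0.75: M₀a(2L − a)/(2EI) = 375.5/EI
  δ_0 = 2973/EI
Tip deflection under a unit load at B: L³/(3EI) = 72/EI.
With EI = 77000 kip·ft²: δ_0 = 0.038606 ft and δ_{BB} = 0.000935 ft/kip.
Compatibility — the spring shortens by R_B/k under the reaction it provides: δ_0 − R_B·δ_{BB} = R_B/k. With 1/k = 1/(1970×12) ft/kip = 0.000042 ft/kip, R_B = δ_0 / (δ_{BB} + 1/k) = 0.038606 / (0.000935 + 0.000042) = 39.5 kip.
Moment equilibrium about A: M_A = Σ(load moments about A) − R_B·L = 389.6 − 39.5×6 = 152.6 kip·ft.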